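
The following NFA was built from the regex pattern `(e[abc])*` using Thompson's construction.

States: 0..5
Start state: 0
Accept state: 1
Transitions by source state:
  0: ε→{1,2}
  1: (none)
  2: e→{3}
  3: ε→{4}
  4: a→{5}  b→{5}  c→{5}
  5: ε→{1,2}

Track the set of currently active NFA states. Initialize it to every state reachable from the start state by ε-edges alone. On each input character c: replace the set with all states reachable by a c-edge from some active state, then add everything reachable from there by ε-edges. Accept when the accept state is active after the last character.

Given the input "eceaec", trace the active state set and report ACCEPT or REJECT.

Answer: ACCEPT

Derivation:
S₀ = ε-closure({0}) = {0,1,2}
'e' @ 1: {3,4}
'c' @ 2: {1,2,5}  ✓accept
'e' @ 3: {3,4}
'a' @ 4: {1,2,5}  ✓accept
'e' @ 5: {3,4}
'c' @ 6: {1,2,5}  ✓accept
end set {1,2,5} — state 1 in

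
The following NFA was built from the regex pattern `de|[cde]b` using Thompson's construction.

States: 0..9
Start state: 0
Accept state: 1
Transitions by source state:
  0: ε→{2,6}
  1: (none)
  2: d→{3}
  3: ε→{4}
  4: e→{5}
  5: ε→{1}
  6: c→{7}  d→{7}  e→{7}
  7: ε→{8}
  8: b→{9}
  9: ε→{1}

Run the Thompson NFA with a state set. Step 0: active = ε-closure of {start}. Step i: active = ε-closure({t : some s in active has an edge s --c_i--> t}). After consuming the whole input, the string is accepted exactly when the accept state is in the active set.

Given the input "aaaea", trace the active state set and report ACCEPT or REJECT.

Answer: REJECT

Trace:
S₀ = ε-closure({0}) = {0,2,6}
'a' @ 1: {}  — state set empty
rest 'aaea' ignored (set empty)
end set {} — state 1 not in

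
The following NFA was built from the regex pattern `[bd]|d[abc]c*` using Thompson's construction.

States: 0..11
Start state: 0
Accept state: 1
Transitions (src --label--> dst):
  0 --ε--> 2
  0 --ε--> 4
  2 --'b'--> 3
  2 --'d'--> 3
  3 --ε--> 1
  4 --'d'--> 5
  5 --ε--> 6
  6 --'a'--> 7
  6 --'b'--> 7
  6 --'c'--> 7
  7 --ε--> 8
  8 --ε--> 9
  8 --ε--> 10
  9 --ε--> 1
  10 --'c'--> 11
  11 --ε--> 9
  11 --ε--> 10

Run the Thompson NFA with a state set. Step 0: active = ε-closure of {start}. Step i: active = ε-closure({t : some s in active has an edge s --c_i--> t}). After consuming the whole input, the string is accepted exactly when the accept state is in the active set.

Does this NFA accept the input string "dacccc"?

Answer: ACCEPT

Derivation:
start: ε-closure({0}) = {0,2,4}
'd' @ 1: {1,3,5,6}  [accepting]
'a' @ 2: {1,7,8,9,10}  [accepting]
'c' @ 3: {1,9,10,11}  [accepting]
'c' @ 4: {1,9,10,11}  [accepting]
'c' @ 5: {1,9,10,11}  [accepting]
'c' @ 6: {1,9,10,11}  [accepting]
final: {1,9,10,11}; accept 1 in set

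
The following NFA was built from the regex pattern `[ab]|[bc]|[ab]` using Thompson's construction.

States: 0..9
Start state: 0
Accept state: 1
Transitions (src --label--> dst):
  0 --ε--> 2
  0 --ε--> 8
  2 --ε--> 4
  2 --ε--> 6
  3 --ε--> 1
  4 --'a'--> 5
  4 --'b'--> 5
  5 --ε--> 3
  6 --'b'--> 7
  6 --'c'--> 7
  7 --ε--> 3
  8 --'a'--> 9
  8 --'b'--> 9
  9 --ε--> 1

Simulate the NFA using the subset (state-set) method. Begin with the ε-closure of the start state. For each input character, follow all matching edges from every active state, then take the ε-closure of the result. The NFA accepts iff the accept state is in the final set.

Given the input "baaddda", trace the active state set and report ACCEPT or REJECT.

start: ε-closure({0}) = {0,2,4,6,8}
'b' @ 1: {1,3,5,7,9}  (accept∈set)
'a' @ 2: {}  — no active states
rest 'addda' ignored (set empty)
final: {}; accept 1 not in set

Answer: REJECT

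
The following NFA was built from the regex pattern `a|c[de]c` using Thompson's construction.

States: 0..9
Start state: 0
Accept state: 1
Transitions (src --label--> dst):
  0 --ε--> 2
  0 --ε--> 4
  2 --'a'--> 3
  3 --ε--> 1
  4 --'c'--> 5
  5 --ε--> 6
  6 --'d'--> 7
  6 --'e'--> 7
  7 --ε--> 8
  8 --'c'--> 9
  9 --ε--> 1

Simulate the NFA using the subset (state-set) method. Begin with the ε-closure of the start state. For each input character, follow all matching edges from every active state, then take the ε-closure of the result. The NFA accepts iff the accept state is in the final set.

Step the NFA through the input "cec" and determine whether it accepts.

S₀ = ε-closure({0}) = {0,2,4}
'c' @ 1: {5,6}
'e' @ 2: {7,8}
'c' @ 3: {1,9}  (accept∈set)
final: {1,9}; accept 1 in set

Answer: ACCEPT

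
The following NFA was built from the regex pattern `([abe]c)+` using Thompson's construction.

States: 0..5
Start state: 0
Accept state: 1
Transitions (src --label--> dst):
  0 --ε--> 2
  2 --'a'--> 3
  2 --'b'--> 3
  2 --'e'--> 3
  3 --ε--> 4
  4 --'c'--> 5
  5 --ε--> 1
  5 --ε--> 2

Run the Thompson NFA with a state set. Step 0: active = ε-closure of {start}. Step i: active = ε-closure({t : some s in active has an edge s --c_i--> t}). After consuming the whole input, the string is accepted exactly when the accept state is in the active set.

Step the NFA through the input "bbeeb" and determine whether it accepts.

Answer: REJECT

Trace:
S₀ = ε-closure({0}) = {0,2}
'b' @ 1: {3,4}
'b' @ 2: {}  — dead — no transitions
rest 'eeb' ignored (set empty)
end set {} — state 1 not in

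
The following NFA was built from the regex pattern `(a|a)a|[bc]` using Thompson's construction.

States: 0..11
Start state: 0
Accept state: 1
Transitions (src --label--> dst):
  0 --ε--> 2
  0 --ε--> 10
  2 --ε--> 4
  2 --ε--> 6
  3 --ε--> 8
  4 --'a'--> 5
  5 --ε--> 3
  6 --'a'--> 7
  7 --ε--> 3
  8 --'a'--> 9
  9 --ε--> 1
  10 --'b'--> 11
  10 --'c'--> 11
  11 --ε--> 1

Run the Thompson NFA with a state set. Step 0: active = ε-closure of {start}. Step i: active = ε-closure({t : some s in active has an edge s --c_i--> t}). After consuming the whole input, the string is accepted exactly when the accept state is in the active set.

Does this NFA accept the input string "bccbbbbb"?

initial (ε-close {0}): {0,2,4,6,10}
'b' @ 1: {1,11}  [accepting]
'c' @ 2: {}  — dead — no transitions
rest 'cbbbbb' ignored (set empty)
final: {}; accept 1 not in set

Answer: REJECT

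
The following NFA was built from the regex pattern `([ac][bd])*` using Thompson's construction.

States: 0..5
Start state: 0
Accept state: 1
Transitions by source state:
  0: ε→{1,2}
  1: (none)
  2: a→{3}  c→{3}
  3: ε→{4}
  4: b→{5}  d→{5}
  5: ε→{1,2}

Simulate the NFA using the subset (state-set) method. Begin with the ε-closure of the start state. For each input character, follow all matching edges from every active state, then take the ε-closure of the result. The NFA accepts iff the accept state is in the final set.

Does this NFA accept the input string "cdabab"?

S₀ = ε-closure({0}) = {0,1,2}
'c' @ 1: {3,4}
'd' @ 2: {1,2,5}  (accept∈set)
'a' @ 3: {3,4}
'b' @ 4: {1,2,5}  (accept∈set)
'a' @ 5: {3,4}
'b' @ 6: {1,2,5}  (accept∈set)
final: {1,2,5}; accept 1 in set

Answer: ACCEPT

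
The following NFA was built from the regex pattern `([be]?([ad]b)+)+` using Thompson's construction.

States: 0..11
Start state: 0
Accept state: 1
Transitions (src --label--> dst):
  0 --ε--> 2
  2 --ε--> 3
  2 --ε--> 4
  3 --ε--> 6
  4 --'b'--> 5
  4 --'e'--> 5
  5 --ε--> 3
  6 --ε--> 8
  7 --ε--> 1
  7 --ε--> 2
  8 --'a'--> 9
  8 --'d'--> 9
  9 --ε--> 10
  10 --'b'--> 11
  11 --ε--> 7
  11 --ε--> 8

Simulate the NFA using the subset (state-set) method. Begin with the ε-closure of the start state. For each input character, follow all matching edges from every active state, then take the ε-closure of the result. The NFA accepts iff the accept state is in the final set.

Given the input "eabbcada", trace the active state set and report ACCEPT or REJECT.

Answer: REJECT

Steps:
start: ε-closure({0}) = {0,2,3,4,6,8}
'e' @ 1: {3,5,6,8}
'a' @ 2: {9,10}
'b' @ 3: {1,2,3,4,6,7,8,11}  ✓accept
'b' @ 4: {3,5,6,8}
'c' @ 5: {}  — state set empty
rest 'ada' ignored (set empty)
after full input: {}  (accept=1 not in)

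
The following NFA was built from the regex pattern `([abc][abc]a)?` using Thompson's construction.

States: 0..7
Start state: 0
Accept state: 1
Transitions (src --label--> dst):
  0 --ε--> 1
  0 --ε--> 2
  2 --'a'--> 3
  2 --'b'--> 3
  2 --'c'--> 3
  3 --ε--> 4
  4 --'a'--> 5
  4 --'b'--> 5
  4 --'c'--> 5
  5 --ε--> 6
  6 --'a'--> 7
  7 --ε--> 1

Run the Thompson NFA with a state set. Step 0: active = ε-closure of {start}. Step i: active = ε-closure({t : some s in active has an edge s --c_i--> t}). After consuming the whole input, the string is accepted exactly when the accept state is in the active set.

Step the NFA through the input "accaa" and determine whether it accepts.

Answer: REJECT

Steps:
start: ε-closure({0}) = {0,1,2}
'a' @ 1: {3,4}
'c' @ 2: {5,6}
'c' @ 3: {}  — no active states
rest 'aa' ignored (set empty)
end set {} — state 1 not in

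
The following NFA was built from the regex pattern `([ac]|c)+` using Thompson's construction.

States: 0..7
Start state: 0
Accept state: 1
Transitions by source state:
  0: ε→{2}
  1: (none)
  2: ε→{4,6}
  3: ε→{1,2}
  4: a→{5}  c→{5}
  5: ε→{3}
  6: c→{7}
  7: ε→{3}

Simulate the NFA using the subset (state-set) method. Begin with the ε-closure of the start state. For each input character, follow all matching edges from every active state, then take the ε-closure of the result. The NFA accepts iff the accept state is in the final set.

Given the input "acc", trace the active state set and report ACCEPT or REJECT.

S₀ = ε-closure({0}) = {0,2,4,6}
'a' @ 1: {1,2,3,4,5,6}  (accept∈set)
'c' @ 2: {1,2,3,4,5,6,7}  (accept∈set)
'c' @ 3: {1,2,3,4,5,6,7}  (accept∈set)
after full input: {1,2,3,4,5,6,7}  (accept=1 in)

Answer: ACCEPT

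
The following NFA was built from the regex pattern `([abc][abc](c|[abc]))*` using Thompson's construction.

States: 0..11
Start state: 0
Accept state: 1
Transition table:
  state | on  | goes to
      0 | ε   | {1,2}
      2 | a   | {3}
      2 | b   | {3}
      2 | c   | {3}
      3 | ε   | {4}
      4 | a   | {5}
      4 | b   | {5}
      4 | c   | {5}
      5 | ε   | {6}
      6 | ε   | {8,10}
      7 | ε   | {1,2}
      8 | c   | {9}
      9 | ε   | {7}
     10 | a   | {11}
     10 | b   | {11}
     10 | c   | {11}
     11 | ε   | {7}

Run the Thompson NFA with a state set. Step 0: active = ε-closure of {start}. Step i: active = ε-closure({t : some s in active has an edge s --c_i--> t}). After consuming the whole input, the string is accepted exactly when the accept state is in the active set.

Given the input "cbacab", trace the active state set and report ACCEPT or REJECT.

S₀ = ε-closure({0}) = {0,1,2}
'c' @ 1: {3,4}
'b' @ 2: {5,6,8,10}
'a' @ 3: {1,2,7,11}  [accepting]
'c' @ 4: {3,4}
'a' @ 5: {5,6,8,10}
'b' @ 6: {1,2,7,11}  [accepting]
final: {1,2,7,11}; accept 1 in set

Answer: ACCEPT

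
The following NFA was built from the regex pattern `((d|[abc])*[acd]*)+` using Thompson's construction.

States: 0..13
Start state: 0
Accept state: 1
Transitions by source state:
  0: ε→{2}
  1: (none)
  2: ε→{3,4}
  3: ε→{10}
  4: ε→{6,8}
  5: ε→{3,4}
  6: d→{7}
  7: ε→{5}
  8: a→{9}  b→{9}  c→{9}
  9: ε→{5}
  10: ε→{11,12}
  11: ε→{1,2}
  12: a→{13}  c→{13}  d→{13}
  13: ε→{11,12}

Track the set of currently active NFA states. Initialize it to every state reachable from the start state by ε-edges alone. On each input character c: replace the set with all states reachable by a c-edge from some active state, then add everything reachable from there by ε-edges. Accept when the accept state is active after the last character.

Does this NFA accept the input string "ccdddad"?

start: ε-closure({0}) = {0,1,2,3,4,6,8,10,11,12}
'c' @ 1: {1,2,3,4,5,6,8,9,10,11,12,13}  (accept∈set)
'c' @ 2: {1,2,3,4,5,6,8,9,10,11,12,13}  (accept∈set)
'd' @ 3: {1,2,3,4,5,6,7,8,10,11,12,13}  (accept∈set)
'd' @ 4: {1,2,3,4,5,6,7,8,10,11,12,13}  (accept∈set)
'd' @ 5: {1,2,3,4,5,6,7,8,10,11,12,13}  (accept∈set)
'a' @ 6: {1,2,3,4,5,6,8,9,10,11,12,13}  (accept∈set)
'd' @ 7: {1,2,3,4,5,6,7,8,10,11,12,13}  (accept∈set)
after full input: {1,2,3,4,5,6,7,8,10,11,12,13}  (accept=1 in)

Answer: ACCEPT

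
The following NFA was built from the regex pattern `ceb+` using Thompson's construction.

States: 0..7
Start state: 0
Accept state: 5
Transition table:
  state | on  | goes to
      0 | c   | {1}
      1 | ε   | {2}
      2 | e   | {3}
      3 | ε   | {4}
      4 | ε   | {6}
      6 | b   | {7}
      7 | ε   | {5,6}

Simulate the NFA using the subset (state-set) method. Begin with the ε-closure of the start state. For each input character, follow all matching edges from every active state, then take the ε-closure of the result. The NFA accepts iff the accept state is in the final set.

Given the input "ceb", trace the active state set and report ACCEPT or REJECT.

S₀ = ε-closure({0}) = {0}
'c' @ 1: {1,2}
'e' @ 2: {3,4,6}
'b' @ 3: {5,6,7}  ✓accept
end set {5,6,7} — state 5 in

Answer: ACCEPT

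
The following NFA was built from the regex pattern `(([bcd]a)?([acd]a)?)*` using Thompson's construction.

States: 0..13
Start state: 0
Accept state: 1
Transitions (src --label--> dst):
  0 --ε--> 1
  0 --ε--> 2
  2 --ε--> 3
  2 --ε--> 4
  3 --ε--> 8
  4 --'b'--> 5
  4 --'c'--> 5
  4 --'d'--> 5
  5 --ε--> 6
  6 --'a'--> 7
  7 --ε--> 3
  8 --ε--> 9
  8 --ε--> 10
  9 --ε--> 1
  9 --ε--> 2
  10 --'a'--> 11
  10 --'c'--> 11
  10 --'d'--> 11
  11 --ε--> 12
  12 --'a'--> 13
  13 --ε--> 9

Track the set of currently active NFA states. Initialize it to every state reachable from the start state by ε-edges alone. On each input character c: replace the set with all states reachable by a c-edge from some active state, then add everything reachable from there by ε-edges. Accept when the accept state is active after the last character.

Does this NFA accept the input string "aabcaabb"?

initial (ε-close {0}): {0,1,2,3,4,8,9,10}
'a' @ 1: {11,12}
'a' @ 2: {1,2,3,4,8,9,10,13}  ✓accept
'b' @ 3: {5,6}
'c' @ 4: {}  — state set empty
rest 'aabb' ignored (set empty)
after full input: {}  (accept=1 not in)

Answer: REJECT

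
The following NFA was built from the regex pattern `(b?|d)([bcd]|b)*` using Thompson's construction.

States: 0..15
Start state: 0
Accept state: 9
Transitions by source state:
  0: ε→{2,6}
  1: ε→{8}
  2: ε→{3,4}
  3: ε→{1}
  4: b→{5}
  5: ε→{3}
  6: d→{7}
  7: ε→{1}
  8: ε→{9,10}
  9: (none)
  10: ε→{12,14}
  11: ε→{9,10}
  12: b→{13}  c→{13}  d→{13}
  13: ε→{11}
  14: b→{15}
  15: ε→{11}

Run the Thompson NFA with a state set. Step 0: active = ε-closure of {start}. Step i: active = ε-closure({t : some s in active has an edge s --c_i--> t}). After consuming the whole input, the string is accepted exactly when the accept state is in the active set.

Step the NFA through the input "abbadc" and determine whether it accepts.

Answer: REJECT

Derivation:
start: ε-closure({0}) = {0,1,2,3,4,6,8,9,10,12,14}
'a' @ 1: {}  — state set empty
rest 'bbadc' ignored (set empty)
after full input: {}  (accept=9 not in)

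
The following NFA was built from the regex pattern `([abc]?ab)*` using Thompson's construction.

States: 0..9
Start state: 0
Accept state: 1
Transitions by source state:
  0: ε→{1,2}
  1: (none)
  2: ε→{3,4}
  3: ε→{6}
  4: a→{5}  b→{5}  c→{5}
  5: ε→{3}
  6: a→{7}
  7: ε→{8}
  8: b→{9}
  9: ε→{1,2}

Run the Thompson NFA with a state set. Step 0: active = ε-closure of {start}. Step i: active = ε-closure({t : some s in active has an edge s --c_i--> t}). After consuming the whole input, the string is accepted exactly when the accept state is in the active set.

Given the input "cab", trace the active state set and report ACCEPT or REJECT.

S₀ = ε-closure({0}) = {0,1,2,3,4,6}
'c' @ 1: {3,5,6}
'a' @ 2: {7,8}
'b' @ 3: {1,2,3,4,6,9}  [accepting]
final: {1,2,3,4,6,9}; accept 1 in set

Answer: ACCEPT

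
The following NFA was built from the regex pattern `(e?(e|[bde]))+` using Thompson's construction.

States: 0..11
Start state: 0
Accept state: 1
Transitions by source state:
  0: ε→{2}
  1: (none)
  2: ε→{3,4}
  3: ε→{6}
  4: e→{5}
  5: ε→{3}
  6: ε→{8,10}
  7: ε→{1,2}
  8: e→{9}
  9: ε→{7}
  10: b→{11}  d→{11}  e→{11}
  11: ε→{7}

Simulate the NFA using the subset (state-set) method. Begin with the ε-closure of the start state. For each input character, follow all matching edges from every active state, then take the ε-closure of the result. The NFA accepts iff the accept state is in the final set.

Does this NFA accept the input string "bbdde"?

start: ε-closure({0}) = {0,2,3,4,6,8,10}
'b' @ 1: {1,2,3,4,6,7,8,10,11}  [accepting]
'b' @ 2: {1,2,3,4,6,7,8,10,11}  [accepting]
'd' @ 3: {1,2,3,4,6,7,8,10,11}  [accepting]
'd' @ 4: {1,2,3,4,6,7,8,10,11}  [accepting]
'e' @ 5: {1,2,3,4,5,6,7,8,9,10,11}  [accepting]
final: {1,2,3,4,5,6,7,8,9,10,11}; accept 1 in set

Answer: ACCEPT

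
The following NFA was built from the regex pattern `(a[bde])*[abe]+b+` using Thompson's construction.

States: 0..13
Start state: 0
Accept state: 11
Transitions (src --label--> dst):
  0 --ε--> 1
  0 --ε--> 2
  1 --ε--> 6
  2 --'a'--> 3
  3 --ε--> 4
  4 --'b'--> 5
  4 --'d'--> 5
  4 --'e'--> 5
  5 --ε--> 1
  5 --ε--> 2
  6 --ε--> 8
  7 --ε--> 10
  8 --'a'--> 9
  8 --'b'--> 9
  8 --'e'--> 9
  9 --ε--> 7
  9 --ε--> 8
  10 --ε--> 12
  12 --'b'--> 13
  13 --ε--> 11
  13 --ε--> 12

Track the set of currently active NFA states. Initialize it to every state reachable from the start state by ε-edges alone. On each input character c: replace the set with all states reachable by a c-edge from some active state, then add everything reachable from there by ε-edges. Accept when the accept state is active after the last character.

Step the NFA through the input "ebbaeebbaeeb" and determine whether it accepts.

Answer: ACCEPT

Trace:
S₀ = ε-closure({0}) = {0,1,2,6,8}
'e' @ 1: {7,8,9,10,12}
'b' @ 2: {7,8,9,10,11,12,13}  (accept∈set)
'b' @ 3: {7,8,9,10,11,12,13}  (accept∈set)
'a' @ 4: {7,8,9,10,12}
'e' @ 5: {7,8,9,10,12}
'e' @ 6: {7,8,9,10,12}
'b' @ 7: {7,8,9,10,11,12,13}  (accept∈set)
'b' @ 8: {7,8,9,10,11,12,13}  (accept∈set)
'a' @ 9: {7,8,9,10,12}
'e' @ 10: {7,8,9,10,12}
'e' @ 11: {7,8,9,10,12}
'b' @ 12: {7,8,9,10,11,12,13}  (accept∈set)
final: {7,8,9,10,11,12,13}; accept 11 in set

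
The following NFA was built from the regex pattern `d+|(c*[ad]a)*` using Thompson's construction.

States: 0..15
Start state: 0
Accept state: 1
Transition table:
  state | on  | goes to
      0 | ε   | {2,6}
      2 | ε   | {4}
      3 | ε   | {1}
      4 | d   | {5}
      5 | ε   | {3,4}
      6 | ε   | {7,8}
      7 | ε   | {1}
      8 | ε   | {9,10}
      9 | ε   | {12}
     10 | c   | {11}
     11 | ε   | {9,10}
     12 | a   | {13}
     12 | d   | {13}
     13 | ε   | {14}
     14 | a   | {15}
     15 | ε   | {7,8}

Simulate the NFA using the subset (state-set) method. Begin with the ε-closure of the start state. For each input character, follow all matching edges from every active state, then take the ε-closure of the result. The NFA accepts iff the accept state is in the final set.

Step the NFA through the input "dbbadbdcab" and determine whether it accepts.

initial (ε-close {0}): {0,1,2,4,6,7,8,9,10,12}
'd' @ 1: {1,3,4,5,13,14}  ✓accept
'b' @ 2: {}  — dead — no transitions
rest 'badbdcab' ignored (set empty)
after full input: {}  (accept=1 not in)

Answer: REJECT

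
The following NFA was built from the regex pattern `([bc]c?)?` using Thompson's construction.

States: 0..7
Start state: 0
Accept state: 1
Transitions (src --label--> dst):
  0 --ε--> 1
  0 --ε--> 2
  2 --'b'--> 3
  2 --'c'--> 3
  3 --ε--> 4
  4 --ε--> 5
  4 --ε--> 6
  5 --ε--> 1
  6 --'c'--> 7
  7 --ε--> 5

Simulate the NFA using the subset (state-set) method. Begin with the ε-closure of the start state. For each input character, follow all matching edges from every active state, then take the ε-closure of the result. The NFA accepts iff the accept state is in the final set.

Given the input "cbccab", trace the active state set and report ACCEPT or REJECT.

Answer: REJECT

Trace:
initial (ε-close {0}): {0,1,2}
'c' @ 1: {1,3,4,5,6}  (accept∈set)
'b' @ 2: {}  — state set empty
rest 'ccab' ignored (set empty)
final: {}; accept 1 not in set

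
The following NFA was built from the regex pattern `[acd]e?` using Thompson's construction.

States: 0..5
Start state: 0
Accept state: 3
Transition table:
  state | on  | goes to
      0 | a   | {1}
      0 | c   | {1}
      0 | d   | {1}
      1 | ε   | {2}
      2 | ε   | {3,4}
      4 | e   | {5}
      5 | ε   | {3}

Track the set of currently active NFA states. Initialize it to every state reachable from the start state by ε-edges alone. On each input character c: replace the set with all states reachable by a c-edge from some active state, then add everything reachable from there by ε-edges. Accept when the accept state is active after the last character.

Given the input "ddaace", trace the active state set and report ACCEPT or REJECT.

S₀ = ε-closure({0}) = {0}
'd' @ 1: {1,2,3,4}  [accepting]
'd' @ 2: {}  — state set empty
rest 'aace' ignored (set empty)
after full input: {}  (accept=3 not in)

Answer: REJECT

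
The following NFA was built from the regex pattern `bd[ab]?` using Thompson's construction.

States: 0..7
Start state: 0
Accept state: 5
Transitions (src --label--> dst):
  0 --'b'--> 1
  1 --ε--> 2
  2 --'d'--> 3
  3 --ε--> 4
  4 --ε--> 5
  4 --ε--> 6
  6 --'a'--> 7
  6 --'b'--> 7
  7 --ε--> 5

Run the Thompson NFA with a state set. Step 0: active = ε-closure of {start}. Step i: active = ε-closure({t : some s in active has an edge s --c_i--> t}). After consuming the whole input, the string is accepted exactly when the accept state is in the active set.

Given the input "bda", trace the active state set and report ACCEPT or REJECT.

Answer: ACCEPT

Derivation:
S₀ = ε-closure({0}) = {0}
'b' @ 1: {1,2}
'd' @ 2: {3,4,5,6}  ✓accept
'a' @ 3: {5,7}  ✓accept
after full input: {5,7}  (accept=5 in)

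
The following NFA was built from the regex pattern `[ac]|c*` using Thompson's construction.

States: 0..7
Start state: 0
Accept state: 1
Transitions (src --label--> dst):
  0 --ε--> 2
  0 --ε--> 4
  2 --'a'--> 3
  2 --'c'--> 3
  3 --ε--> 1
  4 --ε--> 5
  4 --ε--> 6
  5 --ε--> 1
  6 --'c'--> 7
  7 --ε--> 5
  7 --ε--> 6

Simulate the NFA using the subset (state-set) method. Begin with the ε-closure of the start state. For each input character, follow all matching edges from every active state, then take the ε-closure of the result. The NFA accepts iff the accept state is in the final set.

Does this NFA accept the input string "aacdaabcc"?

Answer: REJECT

Steps:
initial (ε-close {0}): {0,1,2,4,5,6}
'a' @ 1: {1,3}  ✓accept
'a' @ 2: {}  — dead — no transitions
rest 'cdaabcc' ignored (set empty)
end set {} — state 1 not in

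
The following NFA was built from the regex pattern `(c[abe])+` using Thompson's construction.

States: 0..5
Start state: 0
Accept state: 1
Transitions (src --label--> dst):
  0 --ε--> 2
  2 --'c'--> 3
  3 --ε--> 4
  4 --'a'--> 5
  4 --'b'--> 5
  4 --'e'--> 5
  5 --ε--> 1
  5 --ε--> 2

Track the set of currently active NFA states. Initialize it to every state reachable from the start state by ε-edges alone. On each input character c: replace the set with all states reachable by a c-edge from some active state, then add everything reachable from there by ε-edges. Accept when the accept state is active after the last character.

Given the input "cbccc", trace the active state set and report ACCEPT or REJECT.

Answer: REJECT

Derivation:
S₀ = ε-closure({0}) = {0,2}
'c' @ 1: {3,4}
'b' @ 2: {1,2,5}  [accepting]
'c' @ 3: {3,4}
'c' @ 4: {}  — no active states
rest 'c' ignored (set empty)
after full input: {}  (accept=1 not in)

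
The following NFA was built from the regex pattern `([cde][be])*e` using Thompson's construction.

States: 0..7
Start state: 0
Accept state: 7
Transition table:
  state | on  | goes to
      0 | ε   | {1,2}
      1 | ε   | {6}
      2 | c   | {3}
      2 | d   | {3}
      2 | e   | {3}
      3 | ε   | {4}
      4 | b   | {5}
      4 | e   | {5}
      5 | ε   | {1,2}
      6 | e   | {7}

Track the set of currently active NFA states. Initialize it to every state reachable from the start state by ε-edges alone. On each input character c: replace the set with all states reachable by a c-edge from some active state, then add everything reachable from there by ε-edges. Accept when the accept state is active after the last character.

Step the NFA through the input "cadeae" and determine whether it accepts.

Answer: REJECT

Trace:
start: ε-closure({0}) = {0,1,2,6}
'c' @ 1: {3,4}
'a' @ 2: {}  — state set empty
rest 'deae' ignored (set empty)
end set {} — state 7 not in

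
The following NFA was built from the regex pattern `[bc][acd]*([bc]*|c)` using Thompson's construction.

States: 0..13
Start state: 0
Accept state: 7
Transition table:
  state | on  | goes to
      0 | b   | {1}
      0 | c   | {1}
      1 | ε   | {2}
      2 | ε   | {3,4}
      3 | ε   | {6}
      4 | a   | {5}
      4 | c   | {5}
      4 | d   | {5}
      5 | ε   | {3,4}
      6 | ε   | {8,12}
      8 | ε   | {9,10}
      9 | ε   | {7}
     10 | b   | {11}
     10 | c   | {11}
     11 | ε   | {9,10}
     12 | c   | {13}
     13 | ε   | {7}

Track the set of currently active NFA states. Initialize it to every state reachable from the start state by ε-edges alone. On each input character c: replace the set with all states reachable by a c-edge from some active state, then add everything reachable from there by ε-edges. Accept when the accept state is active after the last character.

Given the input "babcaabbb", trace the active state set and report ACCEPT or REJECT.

Answer: REJECT

Steps:
start: ε-closure({0}) = {0}
'b' @ 1: {1,2,3,4,6,7,8,9,10,12}  (accept∈set)
'a' @ 2: {3,4,5,6,7,8,9,10,12}  (accept∈set)
'b' @ 3: {7,9,10,11}  (accept∈set)
'c' @ 4: {7,9,10,11}  (accept∈set)
'a' @ 5: {}  — dead — no transitions
rest 'abbb' ignored (set empty)
end set {} — state 7 not in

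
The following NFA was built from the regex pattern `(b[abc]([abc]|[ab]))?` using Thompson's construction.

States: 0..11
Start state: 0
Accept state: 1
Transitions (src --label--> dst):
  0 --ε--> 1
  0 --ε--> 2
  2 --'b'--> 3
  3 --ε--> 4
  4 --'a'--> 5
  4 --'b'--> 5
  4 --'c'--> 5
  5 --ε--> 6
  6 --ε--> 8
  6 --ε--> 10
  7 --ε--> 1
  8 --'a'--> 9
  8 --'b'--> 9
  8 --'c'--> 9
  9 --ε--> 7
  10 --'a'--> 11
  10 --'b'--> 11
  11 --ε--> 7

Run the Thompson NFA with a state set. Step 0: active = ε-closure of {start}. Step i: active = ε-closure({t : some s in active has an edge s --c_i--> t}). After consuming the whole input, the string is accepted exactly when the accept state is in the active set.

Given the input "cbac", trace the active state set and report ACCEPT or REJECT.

S₀ = ε-closure({0}) = {0,1,2}
'c' @ 1: {}  — no active states
rest 'bac' ignored (set empty)
after full input: {}  (accept=1 not in)

Answer: REJECT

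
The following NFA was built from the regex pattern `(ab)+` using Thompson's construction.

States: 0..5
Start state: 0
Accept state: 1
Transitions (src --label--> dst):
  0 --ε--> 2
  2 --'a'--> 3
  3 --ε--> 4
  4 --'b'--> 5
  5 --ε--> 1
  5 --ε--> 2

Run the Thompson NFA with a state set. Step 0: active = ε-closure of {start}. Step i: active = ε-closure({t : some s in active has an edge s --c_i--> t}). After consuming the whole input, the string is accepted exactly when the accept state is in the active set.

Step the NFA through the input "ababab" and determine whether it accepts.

Answer: ACCEPT

Steps:
start: ε-closure({0}) = {0,2}
'a' @ 1: {3,4}
'b' @ 2: {1,2,5}  [accepting]
'a' @ 3: {3,4}
'b' @ 4: {1,2,5}  [accepting]
'a' @ 5: {3,4}
'b' @ 6: {1,2,5}  [accepting]
end set {1,2,5} — state 1 in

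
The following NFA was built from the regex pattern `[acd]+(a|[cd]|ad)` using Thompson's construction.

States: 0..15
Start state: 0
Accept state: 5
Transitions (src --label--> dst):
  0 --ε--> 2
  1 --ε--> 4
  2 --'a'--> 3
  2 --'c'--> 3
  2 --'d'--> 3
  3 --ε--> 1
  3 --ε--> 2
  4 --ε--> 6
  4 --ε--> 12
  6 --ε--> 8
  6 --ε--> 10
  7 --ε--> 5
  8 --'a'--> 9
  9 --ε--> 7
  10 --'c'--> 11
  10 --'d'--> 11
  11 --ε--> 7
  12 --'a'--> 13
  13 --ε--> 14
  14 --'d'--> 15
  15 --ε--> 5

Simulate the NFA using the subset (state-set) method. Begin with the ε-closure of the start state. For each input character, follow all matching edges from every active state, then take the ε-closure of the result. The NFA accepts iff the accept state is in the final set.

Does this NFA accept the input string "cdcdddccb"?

initial (ε-close {0}): {0,2}
'c' @ 1: {1,2,3,4,6,8,10,12}
'd' @ 2: {1,2,3,4,5,6,7,8,10,11,12}  (accept∈set)
'c' @ 3: {1,2,3,4,5,6,7,8,10,11,12}  (accept∈set)
'd' @ 4: {1,2,3,4,5,6,7,8,10,11,12}  (accept∈set)
'd' @ 5: {1,2,3,4,5,6,7,8,10,11,12}  (accept∈set)
'd' @ 6: {1,2,3,4,5,6,7,8,10,11,12}  (accept∈set)
'c' @ 7: {1,2,3,4,5,6,7,8,10,11,12}  (accept∈set)
'c' @ 8: {1,2,3,4,5,6,7,8,10,11,12}  (accept∈set)
'b' @ 9: {}  — dead — no transitions
final: {}; accept 5 not in set

Answer: REJECT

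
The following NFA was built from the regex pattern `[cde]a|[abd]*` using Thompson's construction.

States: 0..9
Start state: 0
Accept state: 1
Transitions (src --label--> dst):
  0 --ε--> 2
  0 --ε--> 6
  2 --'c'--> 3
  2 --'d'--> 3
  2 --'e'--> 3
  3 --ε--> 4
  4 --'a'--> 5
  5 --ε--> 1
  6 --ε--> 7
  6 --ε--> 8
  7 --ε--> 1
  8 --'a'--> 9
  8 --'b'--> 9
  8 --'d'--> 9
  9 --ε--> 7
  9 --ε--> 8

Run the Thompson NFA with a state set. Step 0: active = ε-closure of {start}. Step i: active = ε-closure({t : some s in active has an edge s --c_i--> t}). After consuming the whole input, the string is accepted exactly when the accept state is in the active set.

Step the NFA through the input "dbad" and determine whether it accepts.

initial (ε-close {0}): {0,1,2,6,7,8}
'd' @ 1: {1,3,4,7,8,9}  ✓accept
'b' @ 2: {1,7,8,9}  ✓accept
'a' @ 3: {1,7,8,9}  ✓accept
'd' @ 4: {1,7,8,9}  ✓accept
final: {1,7,8,9}; accept 1 in set

Answer: ACCEPT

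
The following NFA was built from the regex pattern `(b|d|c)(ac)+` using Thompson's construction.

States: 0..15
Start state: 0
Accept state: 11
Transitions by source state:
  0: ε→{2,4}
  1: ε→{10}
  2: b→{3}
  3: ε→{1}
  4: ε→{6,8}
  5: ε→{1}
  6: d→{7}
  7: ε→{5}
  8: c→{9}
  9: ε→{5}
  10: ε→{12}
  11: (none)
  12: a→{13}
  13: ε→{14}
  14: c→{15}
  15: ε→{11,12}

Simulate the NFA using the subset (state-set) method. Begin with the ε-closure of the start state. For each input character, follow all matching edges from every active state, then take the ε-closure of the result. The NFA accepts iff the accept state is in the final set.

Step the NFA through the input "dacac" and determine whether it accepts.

S₀ = ε-closure({0}) = {0,2,4,6,8}
'd' @ 1: {1,5,7,10,12}
'a' @ 2: {13,14}
'c' @ 3: {11,12,15}  (accept∈set)
'a' @ 4: {13,14}
'c' @ 5: {11,12,15}  (accept∈set)
final: {11,12,15}; accept 11 in set

Answer: ACCEPT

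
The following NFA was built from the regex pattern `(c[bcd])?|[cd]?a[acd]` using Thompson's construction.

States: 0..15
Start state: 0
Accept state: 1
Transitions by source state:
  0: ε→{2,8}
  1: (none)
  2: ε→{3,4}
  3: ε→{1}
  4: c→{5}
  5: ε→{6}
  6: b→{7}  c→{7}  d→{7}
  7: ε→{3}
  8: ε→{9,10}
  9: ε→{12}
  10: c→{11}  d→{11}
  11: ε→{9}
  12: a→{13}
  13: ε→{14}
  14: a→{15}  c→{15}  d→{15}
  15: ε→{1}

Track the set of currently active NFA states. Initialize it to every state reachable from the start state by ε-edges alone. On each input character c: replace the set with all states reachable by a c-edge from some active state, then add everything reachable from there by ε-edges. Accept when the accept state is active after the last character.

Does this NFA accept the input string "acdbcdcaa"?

Answer: REJECT

Steps:
S₀ = ε-closure({0}) = {0,1,2,3,4,8,9,10,12}
'a' @ 1: {13,14}
'c' @ 2: {1,15}  [accepting]
'd' @ 3: {}  — dead — no transitions
rest 'bcdcaa' ignored (set empty)
final: {}; accept 1 not in set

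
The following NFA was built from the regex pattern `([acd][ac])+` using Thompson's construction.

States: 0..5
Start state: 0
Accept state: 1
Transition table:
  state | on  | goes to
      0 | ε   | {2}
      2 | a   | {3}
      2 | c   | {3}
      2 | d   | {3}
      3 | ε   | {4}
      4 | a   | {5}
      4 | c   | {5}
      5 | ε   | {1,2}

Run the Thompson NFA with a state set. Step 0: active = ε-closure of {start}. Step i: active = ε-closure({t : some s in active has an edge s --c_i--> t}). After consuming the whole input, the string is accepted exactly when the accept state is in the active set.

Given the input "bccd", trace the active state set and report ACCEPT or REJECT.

Answer: REJECT

Derivation:
start: ε-closure({0}) = {0,2}
'b' @ 1: {}  — dead — no transitions
rest 'ccd' ignored (set empty)
final: {}; accept 1 not in set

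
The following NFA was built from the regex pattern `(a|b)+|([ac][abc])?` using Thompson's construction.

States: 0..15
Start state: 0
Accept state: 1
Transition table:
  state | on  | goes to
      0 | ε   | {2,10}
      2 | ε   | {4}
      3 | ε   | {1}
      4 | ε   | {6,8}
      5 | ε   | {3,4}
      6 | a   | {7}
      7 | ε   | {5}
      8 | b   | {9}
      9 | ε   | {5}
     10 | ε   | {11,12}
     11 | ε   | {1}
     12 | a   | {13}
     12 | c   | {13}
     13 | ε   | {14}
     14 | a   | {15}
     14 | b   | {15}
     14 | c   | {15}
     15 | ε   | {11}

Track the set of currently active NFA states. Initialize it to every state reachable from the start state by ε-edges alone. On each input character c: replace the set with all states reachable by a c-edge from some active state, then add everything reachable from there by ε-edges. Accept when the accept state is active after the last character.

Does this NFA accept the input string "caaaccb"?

start: ε-closure({0}) = {0,1,2,4,6,8,10,11,12}
'c' @ 1: {13,14}
'a' @ 2: {1,11,15}  (accept∈set)
'a' @ 3: {}  — no active states
rest 'accb' ignored (set empty)
after full input: {}  (accept=1 not in)

Answer: REJECT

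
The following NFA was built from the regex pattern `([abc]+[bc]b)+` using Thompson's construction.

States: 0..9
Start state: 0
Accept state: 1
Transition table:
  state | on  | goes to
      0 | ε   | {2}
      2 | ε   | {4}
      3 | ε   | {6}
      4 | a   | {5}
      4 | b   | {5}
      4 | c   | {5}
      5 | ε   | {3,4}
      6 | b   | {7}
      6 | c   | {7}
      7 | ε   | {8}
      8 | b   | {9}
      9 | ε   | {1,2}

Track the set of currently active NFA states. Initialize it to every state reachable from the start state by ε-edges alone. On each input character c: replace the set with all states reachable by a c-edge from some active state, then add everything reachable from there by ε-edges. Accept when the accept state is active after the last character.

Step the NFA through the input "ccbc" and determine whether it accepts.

Answer: REJECT

Trace:
start: ε-closure({0}) = {0,2,4}
'c' @ 1: {3,4,5,6}
'c' @ 2: {3,4,5,6,7,8}
'b' @ 3: {1,2,3,4,5,6,7,8,9}  [accepting]
'c' @ 4: {3,4,5,6,7,8}
final: {3,4,5,6,7,8}; accept 1 not in set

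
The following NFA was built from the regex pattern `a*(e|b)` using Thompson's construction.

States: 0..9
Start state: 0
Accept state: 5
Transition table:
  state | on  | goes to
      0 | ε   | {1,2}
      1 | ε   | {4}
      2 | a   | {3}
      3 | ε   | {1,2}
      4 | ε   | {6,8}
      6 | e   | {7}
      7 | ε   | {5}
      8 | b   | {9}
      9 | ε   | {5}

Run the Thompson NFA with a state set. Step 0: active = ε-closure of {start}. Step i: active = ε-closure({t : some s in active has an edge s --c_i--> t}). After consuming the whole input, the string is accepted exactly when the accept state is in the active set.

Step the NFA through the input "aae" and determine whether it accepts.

Answer: ACCEPT

Steps:
initial (ε-close {0}): {0,1,2,4,6,8}
'a' @ 1: {1,2,3,4,6,8}
'a' @ 2: {1,2,3,4,6,8}
'e' @ 3: {5,7}  ✓accept
end set {5,7} — state 5 in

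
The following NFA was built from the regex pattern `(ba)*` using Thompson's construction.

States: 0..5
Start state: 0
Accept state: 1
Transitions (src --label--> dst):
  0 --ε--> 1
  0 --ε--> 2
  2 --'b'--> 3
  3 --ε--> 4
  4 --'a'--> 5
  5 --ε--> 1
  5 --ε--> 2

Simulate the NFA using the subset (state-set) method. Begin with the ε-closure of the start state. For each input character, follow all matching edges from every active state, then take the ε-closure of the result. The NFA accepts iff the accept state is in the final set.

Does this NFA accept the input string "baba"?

Answer: ACCEPT

Trace:
S₀ = ε-closure({0}) = {0,1,2}
'b' @ 1: {3,4}
'a' @ 2: {1,2,5}  ✓accept
'b' @ 3: {3,4}
'a' @ 4: {1,2,5}  ✓accept
end set {1,2,5} — state 1 in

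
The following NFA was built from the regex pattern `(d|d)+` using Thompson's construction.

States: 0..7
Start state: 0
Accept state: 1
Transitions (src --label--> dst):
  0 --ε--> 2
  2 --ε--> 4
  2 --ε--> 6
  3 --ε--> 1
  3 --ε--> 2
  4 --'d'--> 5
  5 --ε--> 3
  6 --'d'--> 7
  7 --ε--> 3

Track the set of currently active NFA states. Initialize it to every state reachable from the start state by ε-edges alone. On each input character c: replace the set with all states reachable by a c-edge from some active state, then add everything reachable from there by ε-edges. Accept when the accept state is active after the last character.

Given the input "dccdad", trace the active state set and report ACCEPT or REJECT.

initial (ε-close {0}): {0,2,4,6}
'd' @ 1: {1,2,3,4,5,6,7}  [accepting]
'c' @ 2: {}  — no active states
rest 'cdad' ignored (set empty)
after full input: {}  (accept=1 not in)

Answer: REJECT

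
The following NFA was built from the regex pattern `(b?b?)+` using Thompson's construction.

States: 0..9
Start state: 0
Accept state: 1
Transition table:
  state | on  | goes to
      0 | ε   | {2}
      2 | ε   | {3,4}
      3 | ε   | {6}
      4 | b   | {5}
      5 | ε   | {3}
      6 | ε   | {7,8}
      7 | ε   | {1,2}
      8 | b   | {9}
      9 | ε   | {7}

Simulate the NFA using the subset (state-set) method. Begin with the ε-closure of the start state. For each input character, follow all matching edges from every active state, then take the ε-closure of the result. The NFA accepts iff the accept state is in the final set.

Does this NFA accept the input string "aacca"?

S₀ = ε-closure({0}) = {0,1,2,3,4,6,7,8}
'a' @ 1: {}  — no active states
rest 'acca' ignored (set empty)
end set {} — state 1 not in

Answer: REJECT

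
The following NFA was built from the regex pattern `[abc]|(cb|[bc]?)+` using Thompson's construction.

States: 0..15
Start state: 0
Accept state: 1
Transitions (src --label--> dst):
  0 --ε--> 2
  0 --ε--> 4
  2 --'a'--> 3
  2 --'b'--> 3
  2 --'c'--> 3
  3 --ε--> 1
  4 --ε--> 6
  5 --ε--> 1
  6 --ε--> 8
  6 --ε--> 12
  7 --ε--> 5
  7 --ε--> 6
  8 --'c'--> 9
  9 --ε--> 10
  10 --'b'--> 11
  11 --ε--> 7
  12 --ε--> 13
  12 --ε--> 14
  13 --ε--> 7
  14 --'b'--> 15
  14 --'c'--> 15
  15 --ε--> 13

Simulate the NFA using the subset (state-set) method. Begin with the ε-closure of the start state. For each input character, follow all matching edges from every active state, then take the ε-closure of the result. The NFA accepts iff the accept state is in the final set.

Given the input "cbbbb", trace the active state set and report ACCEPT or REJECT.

Answer: ACCEPT

Derivation:
initial (ε-close {0}): {0,1,2,4,5,6,7,8,12,13,14}
'c' @ 1: {1,3,5,6,7,8,9,10,12,13,14,15}  ✓accept
'b' @ 2: {1,5,6,7,8,11,12,13,14,15}  ✓accept
'b' @ 3: {1,5,6,7,8,12,13,14,15}  ✓accept
'b' @ 4: {1,5,6,7,8,12,13,14,15}  ✓accept
'b' @ 5: {1,5,6,7,8,12,13,14,15}  ✓accept
after full input: {1,5,6,7,8,12,13,14,15}  (accept=1 in)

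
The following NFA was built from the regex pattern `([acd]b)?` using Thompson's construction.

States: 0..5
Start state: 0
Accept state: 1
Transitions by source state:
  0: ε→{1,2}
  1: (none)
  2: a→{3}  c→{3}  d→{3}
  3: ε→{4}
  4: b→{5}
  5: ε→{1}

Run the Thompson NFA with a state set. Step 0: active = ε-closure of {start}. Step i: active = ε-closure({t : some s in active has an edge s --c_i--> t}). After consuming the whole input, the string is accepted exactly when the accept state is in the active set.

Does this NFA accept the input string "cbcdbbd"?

Answer: REJECT

Derivation:
start: ε-closure({0}) = {0,1,2}
'c' @ 1: {3,4}
'b' @ 2: {1,5}  [accepting]
'c' @ 3: {}  — state set empty
rest 'dbbd' ignored (set empty)
final: {}; accept 1 not in set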